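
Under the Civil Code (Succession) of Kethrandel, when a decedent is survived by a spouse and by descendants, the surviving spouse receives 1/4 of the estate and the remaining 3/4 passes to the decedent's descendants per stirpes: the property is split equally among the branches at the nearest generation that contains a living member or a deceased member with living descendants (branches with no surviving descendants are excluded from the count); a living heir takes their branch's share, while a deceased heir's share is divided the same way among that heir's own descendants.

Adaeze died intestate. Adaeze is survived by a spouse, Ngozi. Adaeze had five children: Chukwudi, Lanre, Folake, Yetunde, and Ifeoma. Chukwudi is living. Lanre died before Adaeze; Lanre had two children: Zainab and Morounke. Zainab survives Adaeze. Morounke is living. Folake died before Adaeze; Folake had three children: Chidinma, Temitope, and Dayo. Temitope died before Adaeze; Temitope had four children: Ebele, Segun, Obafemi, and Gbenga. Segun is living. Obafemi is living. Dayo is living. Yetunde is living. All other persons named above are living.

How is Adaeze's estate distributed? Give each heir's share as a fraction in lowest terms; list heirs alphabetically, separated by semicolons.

Ngozi, as surviving spouse, takes 1/4.
The remaining 3/4 passes to Adaeze's descendants per stirpes.
The 3/4 is divided into 5 equal shares of 3/20 among Chukwudi, Lanre, Folake, Yetunde, Ifeoma.
Chukwudi is living and takes 3/20.
Lanre predeceased; the 3/20 allotted to Lanre's branch passes to Lanre's issue by representation.
The 3/20 is divided into 2 equal shares of 3/40 among Zainab, Morounke.
Zainab is living and takes 3/40.
Morounke is living and takes 3/40.
Folake predeceased; the 3/20 allotted to Folake's branch passes to Folake's issue by representation.
The 3/20 is divided into 3 equal shares of 1/20 among Chidinma, Temitope, Dayo.
Chidinma is living and takes 1/20.
Temitope predeceased; the 1/20 allotted to Temitope's branch passes to Temitope's issue by representation.
The 1/20 is divided into 4 equal shares of 1/80 among Ebele, Segun, Obafemi, Gbenga.
Ebele is living and takes 1/80.
Segun is living and takes 1/80.
Obafemi is living and takes 1/80.
Gbenga is living and takes 1/80.
Dayo is living and takes 1/20.
Yetunde is living and takes 3/20.
Ifeoma is living and takes 3/20.

Chidinma 1/20; Chukwudi 3/20; Dayo 1/20; Ebele 1/80; Gbenga 1/80; Ifeoma 3/20; Morounke 3/40; Ngozi 1/4; Obafemi 1/80; Segun 1/80; Yetunde 3/20; Zainab 3/40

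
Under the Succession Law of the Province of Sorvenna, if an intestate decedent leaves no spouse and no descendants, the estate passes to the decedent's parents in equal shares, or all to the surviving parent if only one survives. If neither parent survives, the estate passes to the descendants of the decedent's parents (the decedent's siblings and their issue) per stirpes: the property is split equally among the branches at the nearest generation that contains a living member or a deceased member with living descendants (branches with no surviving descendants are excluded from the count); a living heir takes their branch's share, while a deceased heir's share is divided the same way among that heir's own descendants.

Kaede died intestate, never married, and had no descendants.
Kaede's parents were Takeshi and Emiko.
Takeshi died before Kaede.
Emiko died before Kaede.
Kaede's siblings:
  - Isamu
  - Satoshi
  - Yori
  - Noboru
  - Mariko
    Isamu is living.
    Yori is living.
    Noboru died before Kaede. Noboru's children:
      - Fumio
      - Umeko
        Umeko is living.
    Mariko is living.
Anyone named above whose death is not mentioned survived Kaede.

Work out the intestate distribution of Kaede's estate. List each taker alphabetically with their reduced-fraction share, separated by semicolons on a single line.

Neither parent survives and there are no descendants, so the estate passes to Kaede's siblings and their issue per stirpes.
The estate is divided into 5 equal shares of 1/5 among Isamu, Satoshi, Yori, Noboru, Mariko.
Isamu is living and takes 1/5.
Satoshi is living and takes 1/5.
Yori is living and takes 1/5.
Noboru predeceased; the 1/5 allotted to Noboru's branch passes to Noboru's issue by representation.
The 1/5 is divided into 2 equal shares of 1/10 among Fumio, Umeko.
Fumio is living and takes 1/10.
Umeko is living and takes 1/10.
Mariko is living and takes 1/5.

Fumio 1/10; Isamu 1/5; Mariko 1/5; Satoshi 1/5; Umeko 1/10; Yori 1/5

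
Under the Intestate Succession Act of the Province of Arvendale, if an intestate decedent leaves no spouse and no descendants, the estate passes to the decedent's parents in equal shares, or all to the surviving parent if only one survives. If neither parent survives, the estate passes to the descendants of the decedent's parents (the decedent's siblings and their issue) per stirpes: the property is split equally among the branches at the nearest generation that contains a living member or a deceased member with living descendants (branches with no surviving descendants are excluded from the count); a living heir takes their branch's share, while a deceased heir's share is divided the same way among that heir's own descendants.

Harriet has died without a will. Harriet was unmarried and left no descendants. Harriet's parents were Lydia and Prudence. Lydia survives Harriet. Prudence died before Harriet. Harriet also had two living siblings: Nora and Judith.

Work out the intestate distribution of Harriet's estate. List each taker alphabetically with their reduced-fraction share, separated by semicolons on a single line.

Only one parent, Lydia, survives, so Lydia takes the entire estate. The siblings take nothing because a surviving parent has priority.

Lydia 1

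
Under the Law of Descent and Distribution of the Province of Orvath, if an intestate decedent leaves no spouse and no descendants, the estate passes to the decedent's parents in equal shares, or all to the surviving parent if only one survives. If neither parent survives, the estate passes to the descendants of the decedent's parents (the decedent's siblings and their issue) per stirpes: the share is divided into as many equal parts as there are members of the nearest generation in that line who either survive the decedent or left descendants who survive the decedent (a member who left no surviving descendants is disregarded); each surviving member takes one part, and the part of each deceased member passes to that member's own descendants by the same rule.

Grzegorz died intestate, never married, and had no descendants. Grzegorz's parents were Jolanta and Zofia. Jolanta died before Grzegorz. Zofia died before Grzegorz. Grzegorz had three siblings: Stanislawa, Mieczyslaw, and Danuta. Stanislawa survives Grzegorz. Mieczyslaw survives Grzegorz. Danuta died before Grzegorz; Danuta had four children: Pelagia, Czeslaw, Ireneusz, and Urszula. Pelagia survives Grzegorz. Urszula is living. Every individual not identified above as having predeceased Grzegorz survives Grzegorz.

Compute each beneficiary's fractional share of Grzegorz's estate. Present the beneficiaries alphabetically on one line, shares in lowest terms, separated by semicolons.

Czeslaw 1/12; Ireneusz 1/12; Mieczyslaw 1/3; Pelagia 1/12; Stanislawa 1/3; Urszula 1/12

Neither parent survives and there are no descendants, so the estate passes to Grzegorz's siblings and their issue per stirpes.
The estate is divided into 3 equal shares of 1/3 among Stanislawa, Mieczyslaw, Danuta.
Stanislawa is living and takes 1/3.
Mieczyslaw is living and takes 1/3.
Danuta predeceased; the 1/3 allotted to Danuta's branch passes to Danuta's issue by representation.
The 1/3 is divided into 4 equal shares of 1/12 among Pelagia, Czeslaw, Ireneusz, Urszula.
Pelagia is living and takes 1/12.
Czeslaw is living and takes 1/12.
Ireneusz is living and takes 1/12.
Urszula is living and takes 1/12.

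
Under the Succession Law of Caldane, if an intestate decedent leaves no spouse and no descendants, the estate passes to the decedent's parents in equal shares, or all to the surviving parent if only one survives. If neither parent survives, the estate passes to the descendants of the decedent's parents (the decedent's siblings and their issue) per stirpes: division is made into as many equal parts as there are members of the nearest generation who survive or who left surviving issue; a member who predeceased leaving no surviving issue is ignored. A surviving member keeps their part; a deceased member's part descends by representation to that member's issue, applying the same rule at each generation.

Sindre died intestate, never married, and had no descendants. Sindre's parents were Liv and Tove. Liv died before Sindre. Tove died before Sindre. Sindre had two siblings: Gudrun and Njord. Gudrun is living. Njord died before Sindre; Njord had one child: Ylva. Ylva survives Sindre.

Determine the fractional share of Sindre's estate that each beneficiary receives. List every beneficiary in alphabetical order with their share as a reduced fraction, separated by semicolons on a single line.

Neither parent survives and there are no descendants, so the estate passes to Sindre's siblings and their issue per stirpes.
The estate is divided into 2 equal shares of 1/2 among Gudrun, Njord.
Gudrun is living and takes 1/2.
Njord predeceased; the 1/2 allotted to Njord's branch passes to Njord's issue by representation.
Ylva is the sole taker at this level and receives the full 1/2.

Gudrun 1/2; Ylva 1/2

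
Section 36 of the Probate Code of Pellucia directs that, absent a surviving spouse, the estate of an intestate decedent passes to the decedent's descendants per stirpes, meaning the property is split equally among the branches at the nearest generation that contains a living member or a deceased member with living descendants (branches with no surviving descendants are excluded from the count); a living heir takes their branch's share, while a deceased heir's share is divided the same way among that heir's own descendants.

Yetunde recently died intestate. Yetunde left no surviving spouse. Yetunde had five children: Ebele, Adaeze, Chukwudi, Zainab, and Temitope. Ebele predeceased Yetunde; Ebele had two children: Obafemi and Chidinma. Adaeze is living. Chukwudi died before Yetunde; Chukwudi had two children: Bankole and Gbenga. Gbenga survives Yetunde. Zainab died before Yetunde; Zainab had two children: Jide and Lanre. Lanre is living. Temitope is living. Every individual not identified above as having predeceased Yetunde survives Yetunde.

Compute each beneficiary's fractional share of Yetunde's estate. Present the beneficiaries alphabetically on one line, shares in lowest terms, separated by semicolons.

There is no surviving spouse, so the entire estate passes to Yetunde's descendants per stirpes.
The estate is divided into 5 equal shares of 1/5 among Ebele, Adaeze, Chukwudi, Zainab, Temitope.
Ebele predeceased; the 1/5 allotted to Ebele's branch passes to Ebele's issue by representation.
The 1/5 is divided into 2 equal shares of 1/10 among Obafemi, Chidinma.
Obafemi is living and takes 1/10.
Chidinma is living and takes 1/10.
Adaeze is living and takes 1/5.
Chukwudi predeceased; the 1/5 allotted to Chukwudi's branch passes to Chukwudi's issue by representation.
The 1/5 is divided into 2 equal shares of 1/10 among Bankole, Gbenga.
Bankole is living and takes 1/10.
Gbenga is living and takes 1/10.
Zainab predeceased; the 1/5 allotted to Zainab's branch passes to Zainab's issue by representation.
The 1/5 is divided into 2 equal shares of 1/10 among Jide, Lanre.
Jide is living and takes 1/10.
Lanre is living and takes 1/10.
Temitope is living and takes 1/5.

Adaeze 1/5; Bankole 1/10; Chidinma 1/10; Gbenga 1/10; Jide 1/10; Lanre 1/10; Obafemi 1/10; Temitope 1/5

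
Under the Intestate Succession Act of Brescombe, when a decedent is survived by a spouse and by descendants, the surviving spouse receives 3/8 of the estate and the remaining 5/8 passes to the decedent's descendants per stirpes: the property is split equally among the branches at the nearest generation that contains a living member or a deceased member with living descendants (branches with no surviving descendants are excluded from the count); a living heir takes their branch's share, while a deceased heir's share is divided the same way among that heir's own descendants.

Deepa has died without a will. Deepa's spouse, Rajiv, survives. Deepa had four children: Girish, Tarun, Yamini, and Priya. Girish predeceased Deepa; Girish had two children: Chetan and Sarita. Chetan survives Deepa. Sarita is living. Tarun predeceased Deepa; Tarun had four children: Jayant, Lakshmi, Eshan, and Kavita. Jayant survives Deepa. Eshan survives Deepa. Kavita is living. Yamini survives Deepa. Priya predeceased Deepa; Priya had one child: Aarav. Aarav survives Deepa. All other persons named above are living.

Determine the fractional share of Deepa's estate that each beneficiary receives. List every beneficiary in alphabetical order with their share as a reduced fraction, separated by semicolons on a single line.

Aarav 5/32; Chetan 5/64; Eshan 5/128; Jayant 5/128; Kavita 5/128; Lakshmi 5/128; Rajiv 3/8; Sarita 5/64; Yamini 5/32

Rajiv, as surviving spouse, takes 3/8.
The remaining 5/8 passes to Deepa's descendants per stirpes.
The 5/8 is divided into 4 equal shares of 5/32 among Girish, Tarun, Yamini, Priya.
Girish predeceased; the 5/32 allotted to Girish's branch passes to Girish's issue by representation.
The 5/32 is divided into 2 equal shares of 5/64 among Chetan, Sarita.
Chetan is living and takes 5/64.
Sarita is living and takes 5/64.
Tarun predeceased; the 5/32 allotted to Tarun's branch passes to Tarun's issue by representation.
The 5/32 is divided into 4 equal shares of 5/128 among Jayant, Lakshmi, Eshan, Kavita.
Jayant is living and takes 5/128.
Lakshmi is living and takes 5/128.
Eshan is living and takes 5/128.
Kavita is living and takes 5/128.
Yamini is living and takes 5/32.
Priya predeceased; the 5/32 allotted to Priya's branch passes to Priya's issue by representation.
Aarav is the sole taker at this level and receives the full 5/32.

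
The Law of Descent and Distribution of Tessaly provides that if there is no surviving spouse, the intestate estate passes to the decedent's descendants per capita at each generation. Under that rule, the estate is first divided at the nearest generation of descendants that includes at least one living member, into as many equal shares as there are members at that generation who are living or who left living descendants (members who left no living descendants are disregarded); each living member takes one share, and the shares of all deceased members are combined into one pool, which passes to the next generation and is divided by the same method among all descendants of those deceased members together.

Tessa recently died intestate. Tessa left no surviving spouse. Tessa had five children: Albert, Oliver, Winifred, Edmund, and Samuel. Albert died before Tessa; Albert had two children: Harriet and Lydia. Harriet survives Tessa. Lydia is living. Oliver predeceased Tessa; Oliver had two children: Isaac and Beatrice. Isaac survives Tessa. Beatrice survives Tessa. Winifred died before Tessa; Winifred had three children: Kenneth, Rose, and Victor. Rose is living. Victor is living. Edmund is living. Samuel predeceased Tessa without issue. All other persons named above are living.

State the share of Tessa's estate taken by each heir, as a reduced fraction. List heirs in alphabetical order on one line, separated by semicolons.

Beatrice 3/28; Edmund 1/4; Harriet 3/28; Isaac 3/28; Kenneth 3/28; Lydia 3/28; Rose 3/28; Victor 3/28

There is no surviving spouse, so the entire estate passes to Tessa's descendants per capita at each generation.
At generation 1 (Albert, Oliver, Winifred, Edmund) there are 4 shares of (1)/4 = 1/4 each.
Living: Edmund — each takes 1/4.
Deceased: Albert, Oliver, and Winifred. Their combined 3/4 is pooled and carried to generation 2.
At generation 2 (Harriet, Lydia, Isaac, Beatrice, Kenneth, Rose, Victor) there are 7 shares of (3/4)/7 = 3/28 each.
Living: Harriet, Lydia, Isaac, Beatrice, Kenneth, Rose, and Victor — each takes 3/28.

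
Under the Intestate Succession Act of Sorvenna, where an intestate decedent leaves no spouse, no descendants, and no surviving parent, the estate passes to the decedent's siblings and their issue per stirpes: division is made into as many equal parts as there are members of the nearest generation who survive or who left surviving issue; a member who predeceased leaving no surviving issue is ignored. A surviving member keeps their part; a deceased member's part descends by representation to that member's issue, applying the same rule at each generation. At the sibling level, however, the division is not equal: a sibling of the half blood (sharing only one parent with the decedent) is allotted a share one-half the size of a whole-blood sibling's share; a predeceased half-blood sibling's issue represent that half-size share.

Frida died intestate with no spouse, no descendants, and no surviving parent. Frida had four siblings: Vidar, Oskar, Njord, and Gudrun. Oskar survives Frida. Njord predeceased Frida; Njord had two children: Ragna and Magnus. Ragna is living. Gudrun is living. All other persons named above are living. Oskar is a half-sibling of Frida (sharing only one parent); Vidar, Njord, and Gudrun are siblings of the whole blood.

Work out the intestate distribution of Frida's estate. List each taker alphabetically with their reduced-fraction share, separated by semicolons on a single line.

No spouse, descendants, or parent survives, so the estate passes to Frida's siblings per stirpes.
Half-blood siblings count for one-half the weight of whole-blood siblings at the initial division.
Dividing 1 in proportion to weights (total weight 7/2): Vidar (weight 1) → 2/7; Oskar (weight 1/2) → 1/7; Njord (weight 1) → 2/7; Gudrun (weight 1) → 2/7.
Vidar is living and takes 2/7.
Oskar is living and takes 1/7.
Njord predeceased; the 2/7 allotted to Njord's branch passes to Njord's issue by representation.
The 2/7 is divided into 2 equal shares of 1/7 among Ragna, Magnus.
Ragna is living and takes 1/7.
Magnus is living and takes 1/7.
Gudrun is living and takes 2/7.

Gudrun 2/7; Magnus 1/7; Oskar 1/7; Ragna 1/7; Vidar 2/7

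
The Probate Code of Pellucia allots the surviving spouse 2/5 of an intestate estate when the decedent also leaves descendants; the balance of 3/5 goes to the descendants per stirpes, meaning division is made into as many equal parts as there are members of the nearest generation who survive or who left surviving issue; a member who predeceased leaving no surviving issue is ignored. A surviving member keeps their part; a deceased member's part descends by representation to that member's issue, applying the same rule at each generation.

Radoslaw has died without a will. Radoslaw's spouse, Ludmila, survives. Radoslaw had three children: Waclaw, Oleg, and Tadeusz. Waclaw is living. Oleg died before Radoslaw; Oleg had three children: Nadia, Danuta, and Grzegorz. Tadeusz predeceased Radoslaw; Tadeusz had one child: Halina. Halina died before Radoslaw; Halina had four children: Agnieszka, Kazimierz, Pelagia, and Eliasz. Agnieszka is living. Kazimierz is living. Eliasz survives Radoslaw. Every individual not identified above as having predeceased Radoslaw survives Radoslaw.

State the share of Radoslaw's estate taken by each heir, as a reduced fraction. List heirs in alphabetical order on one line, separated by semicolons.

Agnieszka 1/20; Danuta 1/15; Eliasz 1/20; Grzegorz 1/15; Kazimierz 1/20; Ludmila 2/5; Nadia 1/15; Pelagia 1/20; Waclaw 1/5

Ludmila, as surviving spouse, takes 2/5.
The remaining 3/5 passes to Radoslaw's descendants per stirpes.
The 3/5 is divided into 3 equal shares of 1/5 among Waclaw, Oleg, Tadeusz.
Waclaw is living and takes 1/5.
Oleg predeceased; the 1/5 allotted to Oleg's branch passes to Oleg's issue by representation.
The 1/5 is divided into 3 equal shares of 1/15 among Nadia, Danuta, Grzegorz.
Nadia is living and takes 1/15.
Danuta is living and takes 1/15.
Grzegorz is living and takes 1/15.
Tadeusz predeceased; the 1/5 allotted to Tadeusz's branch passes to Tadeusz's issue by representation.
Halina's line is the sole branch at this level, so the full 1/5 passes to Halina's issue by representation.
The 1/5 is divided into 4 equal shares of 1/20 among Agnieszka, Kazimierz, Pelagia, Eliasz.
Agnieszka is living and takes 1/20.
Kazimierz is living and takes 1/20.
Pelagia is living and takes 1/20.
Eliasz is living and takes 1/20.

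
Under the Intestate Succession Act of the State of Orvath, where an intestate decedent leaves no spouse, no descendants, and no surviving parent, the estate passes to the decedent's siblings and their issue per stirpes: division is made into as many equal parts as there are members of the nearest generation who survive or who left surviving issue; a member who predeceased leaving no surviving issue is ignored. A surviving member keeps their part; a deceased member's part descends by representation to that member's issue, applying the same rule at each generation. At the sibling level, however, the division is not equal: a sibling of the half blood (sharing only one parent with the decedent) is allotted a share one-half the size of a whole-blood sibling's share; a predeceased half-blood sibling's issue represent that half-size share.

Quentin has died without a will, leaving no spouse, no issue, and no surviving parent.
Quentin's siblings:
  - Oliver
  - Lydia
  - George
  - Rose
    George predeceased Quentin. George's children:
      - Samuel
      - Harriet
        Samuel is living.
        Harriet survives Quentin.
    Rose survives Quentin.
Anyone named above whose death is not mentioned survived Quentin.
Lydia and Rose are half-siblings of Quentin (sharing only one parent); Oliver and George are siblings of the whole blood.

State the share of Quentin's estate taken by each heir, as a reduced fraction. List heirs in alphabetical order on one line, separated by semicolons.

Harriet 1/6; Lydia 1/6; Oliver 1/3; Rose 1/6; Samuel 1/6

No spouse, descendants, or parent survives, so the estate passes to Quentin's siblings per stirpes.
Half-blood siblings count for one-half the weight of whole-blood siblings at the initial division.
Dividing 1 in proportion to weights (total weight 3): Oliver (weight 1) → 1/3; Lydia (weight 1/2) → 1/6; George (weight 1) → 1/3; Rose (weight 1/2) → 1/6.
Oliver is living and takes 1/3.
Lydia is living and takes 1/6.
George predeceased; the 1/3 allotted to George's branch passes to George's issue by representation.
The 1/3 is divided into 2 equal shares of 1/6 among Samuel, Harriet.
Samuel is living and takes 1/6.
Harriet is living and takes 1/6.
Rose is living and takes 1/6.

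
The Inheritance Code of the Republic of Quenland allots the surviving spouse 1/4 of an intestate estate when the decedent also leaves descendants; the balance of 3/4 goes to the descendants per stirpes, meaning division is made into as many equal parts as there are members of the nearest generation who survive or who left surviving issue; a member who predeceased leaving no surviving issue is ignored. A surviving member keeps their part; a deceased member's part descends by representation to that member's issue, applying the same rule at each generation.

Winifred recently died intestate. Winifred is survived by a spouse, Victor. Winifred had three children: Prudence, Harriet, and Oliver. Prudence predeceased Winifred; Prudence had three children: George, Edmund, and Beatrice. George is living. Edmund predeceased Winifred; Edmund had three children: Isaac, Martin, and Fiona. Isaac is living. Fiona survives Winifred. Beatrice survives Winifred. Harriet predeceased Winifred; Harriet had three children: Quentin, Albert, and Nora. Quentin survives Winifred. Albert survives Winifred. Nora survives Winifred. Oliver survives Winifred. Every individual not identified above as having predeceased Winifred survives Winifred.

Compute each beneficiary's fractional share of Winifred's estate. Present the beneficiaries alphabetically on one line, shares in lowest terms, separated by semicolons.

Victor, as surviving spouse, takes 1/4.
The remaining 3/4 passes to Winifred's descendants per stirpes.
The 3/4 is divided into 3 equal shares of 1/4 among Prudence, Harriet, Oliver.
Prudence predeceased; the 1/4 allotted to Prudence's branch passes to Prudence's issue by representation.
The 1/4 is divided into 3 equal shares of 1/12 among George, Edmund, Beatrice.
George is living and takes 1/12.
Edmund predeceased; the 1/12 allotted to Edmund's branch passes to Edmund's issue by representation.
The 1/12 is divided into 3 equal shares of 1/36 among Isaac, Martin, Fiona.
Isaac is living and takes 1/36.
Martin is living and takes 1/36.
Fiona is living and takes 1/36.
Beatrice is living and takes 1/12.
Harriet predeceased; the 1/4 allotted to Harriet's branch passes to Harriet's issue by representation.
The 1/4 is divided into 3 equal shares of 1/12 among Quentin, Albert, Nora.
Quentin is living and takes 1/12.
Albert is living and takes 1/12.
Nora is living and takes 1/12.
Oliver is living and takes 1/4.

Albert 1/12; Beatrice 1/12; Fiona 1/36; George 1/12; Isaac 1/36; Martin 1/36; Nora 1/12; Oliver 1/4; Quentin 1/12; Victor 1/4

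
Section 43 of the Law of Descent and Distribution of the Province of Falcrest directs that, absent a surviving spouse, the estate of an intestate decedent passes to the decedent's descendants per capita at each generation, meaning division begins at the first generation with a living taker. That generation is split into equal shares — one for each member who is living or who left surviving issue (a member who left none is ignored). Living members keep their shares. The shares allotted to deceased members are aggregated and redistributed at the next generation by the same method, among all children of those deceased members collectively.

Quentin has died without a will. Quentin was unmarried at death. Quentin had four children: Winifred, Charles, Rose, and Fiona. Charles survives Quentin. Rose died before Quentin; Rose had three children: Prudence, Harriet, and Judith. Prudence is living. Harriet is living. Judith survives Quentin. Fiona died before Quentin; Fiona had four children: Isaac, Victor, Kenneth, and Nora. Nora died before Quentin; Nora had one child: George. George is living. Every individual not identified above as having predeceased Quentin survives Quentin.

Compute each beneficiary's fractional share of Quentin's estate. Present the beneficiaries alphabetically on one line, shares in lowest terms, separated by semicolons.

Charles 1/4; George 1/14; Harriet 1/14; Isaac 1/14; Judith 1/14; Kenneth 1/14; Prudence 1/14; Victor 1/14; Winifred 1/4

There is no surviving spouse, so the entire estate passes to Quentin's descendants per capita at each generation.
At generation 1 (Winifred, Charles, Rose, Fiona) there are 4 shares of (1)/4 = 1/4 each.
Living: Winifred and Charles — each takes 1/4.
Deceased: Rose and Fiona. Their combined 1/2 is pooled and carried to generation 2.
At generation 2 (Prudence, Harriet, Judith, Isaac, Victor, Kenneth, Nora) there are 7 shares of (1/2)/7 = 1/14 each.
Living: Prudence, Harriet, Judith, Isaac, Victor, and Kenneth — each takes 1/14.
Deceased: Nora. That 1/14 share is carried to generation 3.
At generation 3 (George) there are 1 shares of (1/14)/1 = 1/14 each.
Living: George — each takes 1/14.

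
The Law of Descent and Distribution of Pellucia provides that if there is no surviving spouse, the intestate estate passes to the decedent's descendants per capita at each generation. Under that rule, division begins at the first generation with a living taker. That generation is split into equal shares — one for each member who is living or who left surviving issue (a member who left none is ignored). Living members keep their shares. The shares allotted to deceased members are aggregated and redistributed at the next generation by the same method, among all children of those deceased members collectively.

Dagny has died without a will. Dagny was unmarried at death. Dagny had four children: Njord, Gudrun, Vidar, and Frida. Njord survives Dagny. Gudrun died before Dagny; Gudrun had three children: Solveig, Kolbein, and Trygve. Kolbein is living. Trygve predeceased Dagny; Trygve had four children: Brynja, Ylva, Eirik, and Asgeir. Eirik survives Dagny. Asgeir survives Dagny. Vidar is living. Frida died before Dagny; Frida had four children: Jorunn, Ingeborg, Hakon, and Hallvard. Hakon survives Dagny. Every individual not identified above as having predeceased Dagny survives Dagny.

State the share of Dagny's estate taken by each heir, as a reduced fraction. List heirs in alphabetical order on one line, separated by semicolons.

Asgeir 1/56; Brynja 1/56; Eirik 1/56; Hakon 1/14; Hallvard 1/14; Ingeborg 1/14; Jorunn 1/14; Kolbein 1/14; Njord 1/4; Solveig 1/14; Vidar 1/4; Ylva 1/56

There is no surviving spouse, so the entire estate passes to Dagny's descendants per capita at each generation.
At generation 1 (Njord, Gudrun, Vidar, Frida) there are 4 shares of (1)/4 = 1/4 each.
Living: Njord and Vidar — each takes 1/4.
Deceased: Gudrun and Frida. Their combined 1/2 is pooled and carried to generation 2.
At generation 2 (Solveig, Kolbein, Trygve, Jorunn, Ingeborg, Hakon, Hallvard) there are 7 shares of (1/2)/7 = 1/14 each.
Living: Solveig, Kolbein, Jorunn, Ingeborg, Hakon, and Hallvard — each takes 1/14.
Deceased: Trygve. That 1/14 share is carried to generation 3.
At generation 3 (Brynja, Ylva, Eirik, Asgeir) there are 4 shares of (1/14)/4 = 1/56 each.
Living: Brynja, Ylva, Eirik, and Asgeir — each takes 1/56.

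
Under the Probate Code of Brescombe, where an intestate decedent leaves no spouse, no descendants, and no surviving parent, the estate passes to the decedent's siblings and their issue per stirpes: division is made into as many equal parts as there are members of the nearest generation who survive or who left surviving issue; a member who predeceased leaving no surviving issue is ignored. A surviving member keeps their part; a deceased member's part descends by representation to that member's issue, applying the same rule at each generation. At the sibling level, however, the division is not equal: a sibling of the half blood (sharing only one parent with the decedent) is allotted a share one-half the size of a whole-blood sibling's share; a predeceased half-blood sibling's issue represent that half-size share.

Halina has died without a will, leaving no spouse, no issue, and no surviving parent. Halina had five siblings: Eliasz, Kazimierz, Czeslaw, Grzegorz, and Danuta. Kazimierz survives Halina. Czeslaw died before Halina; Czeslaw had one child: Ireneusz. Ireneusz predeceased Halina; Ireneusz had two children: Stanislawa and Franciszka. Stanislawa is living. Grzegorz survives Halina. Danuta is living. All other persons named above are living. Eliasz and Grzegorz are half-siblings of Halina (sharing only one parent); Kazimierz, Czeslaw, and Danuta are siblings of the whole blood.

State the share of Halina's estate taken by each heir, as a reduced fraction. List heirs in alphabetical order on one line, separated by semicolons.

Danuta 1/4; Eliasz 1/8; Franciszka 1/8; Grzegorz 1/8; Kazimierz 1/4; Stanislawa 1/8

No spouse, descendants, or parent survives, so the estate passes to Halina's siblings per stirpes.
Half-blood siblings count for one-half the weight of whole-blood siblings at the initial division.
Dividing 1 in proportion to weights (total weight 4): Eliasz (weight 1/2) → 1/8; Kazimierz (weight 1) → 1/4; Czeslaw (weight 1) → 1/4; Grzegorz (weight 1/2) → 1/8; Danuta (weight 1) → 1/4.
Eliasz is living and takes 1/8.
Kazimierz is living and takes 1/4.
Czeslaw predeceased; the 1/4 allotted to Czeslaw's branch passes to Czeslaw's issue by representation.
Ireneusz's line is the sole branch at this level, so the full 1/4 passes to Ireneusz's issue by representation.
The 1/4 is divided into 2 equal shares of 1/8 among Stanislawa, Franciszka.
Stanislawa is living and takes 1/8.
Franciszka is living and takes 1/8.
Grzegorz is living and takes 1/8.
Danuta is living and takes 1/4.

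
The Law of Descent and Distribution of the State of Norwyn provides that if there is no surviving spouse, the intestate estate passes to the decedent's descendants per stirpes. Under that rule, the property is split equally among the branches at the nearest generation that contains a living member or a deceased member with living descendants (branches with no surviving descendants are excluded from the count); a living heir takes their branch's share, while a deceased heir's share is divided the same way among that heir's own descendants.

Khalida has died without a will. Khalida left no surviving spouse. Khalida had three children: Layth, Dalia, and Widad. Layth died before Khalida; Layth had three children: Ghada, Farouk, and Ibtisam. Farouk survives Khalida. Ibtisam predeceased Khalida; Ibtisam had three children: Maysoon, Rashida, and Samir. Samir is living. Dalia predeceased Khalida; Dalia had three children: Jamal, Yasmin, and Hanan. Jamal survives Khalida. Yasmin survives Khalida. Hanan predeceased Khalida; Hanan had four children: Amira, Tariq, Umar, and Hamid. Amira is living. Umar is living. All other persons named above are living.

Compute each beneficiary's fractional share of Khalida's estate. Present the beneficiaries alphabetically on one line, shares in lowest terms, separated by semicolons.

Amira 1/36; Farouk 1/9; Ghada 1/9; Hamid 1/36; Jamal 1/9; Maysoon 1/27; Rashida 1/27; Samir 1/27; Tariq 1/36; Umar 1/36; Widad 1/3; Yasmin 1/9

There is no surviving spouse, so the entire estate passes to Khalida's descendants per stirpes.
The estate is divided into 3 equal shares of 1/3 among Layth, Dalia, Widad.
Layth predeceased; the 1/3 allotted to Layth's branch passes to Layth's issue by representation.
The 1/3 is divided into 3 equal shares of 1/9 among Ghada, Farouk, Ibtisam.
Ghada is living and takes 1/9.
Farouk is living and takes 1/9.
Ibtisam predeceased; the 1/9 allotted to Ibtisam's branch passes to Ibtisam's issue by representation.
The 1/9 is divided into 3 equal shares of 1/27 among Maysoon, Rashida, Samir.
Maysoon is living and takes 1/27.
Rashida is living and takes 1/27.
Samir is living and takes 1/27.
Dalia predeceased; the 1/3 allotted to Dalia's branch passes to Dalia's issue by representation.
The 1/3 is divided into 3 equal shares of 1/9 among Jamal, Yasmin, Hanan.
Jamal is living and takes 1/9.
Yasmin is living and takes 1/9.
Hanan predeceased; the 1/9 allotted to Hanan's branch passes to Hanan's issue by representation.
The 1/9 is divided into 4 equal shares of 1/36 among Amira, Tariq, Umar, Hamid.
Amira is living and takes 1/36.
Tariq is living and takes 1/36.
Umar is living and takes 1/36.
Hamid is living and takes 1/36.
Widad is living and takes 1/3.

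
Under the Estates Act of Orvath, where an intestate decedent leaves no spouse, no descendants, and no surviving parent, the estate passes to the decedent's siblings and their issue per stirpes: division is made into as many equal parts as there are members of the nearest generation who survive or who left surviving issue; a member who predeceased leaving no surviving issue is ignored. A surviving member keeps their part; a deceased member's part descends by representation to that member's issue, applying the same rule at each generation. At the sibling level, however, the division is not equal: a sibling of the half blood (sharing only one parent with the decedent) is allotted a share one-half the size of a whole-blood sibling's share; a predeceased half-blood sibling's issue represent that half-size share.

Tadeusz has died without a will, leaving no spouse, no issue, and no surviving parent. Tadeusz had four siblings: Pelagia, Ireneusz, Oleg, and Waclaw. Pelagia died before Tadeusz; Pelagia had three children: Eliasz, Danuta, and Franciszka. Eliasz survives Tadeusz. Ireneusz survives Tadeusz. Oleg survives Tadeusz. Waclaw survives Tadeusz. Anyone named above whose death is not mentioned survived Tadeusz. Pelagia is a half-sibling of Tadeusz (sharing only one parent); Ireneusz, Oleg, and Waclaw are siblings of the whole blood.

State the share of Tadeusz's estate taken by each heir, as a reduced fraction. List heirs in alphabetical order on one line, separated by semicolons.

Danuta 1/21; Eliasz 1/21; Franciszka 1/21; Ireneusz 2/7; Oleg 2/7; Waclaw 2/7

No spouse, descendants, or parent survives, so the estate passes to Tadeusz's siblings per stirpes.
Half-blood siblings count for one-half the weight of whole-blood siblings at the initial division.
Dividing 1 in proportion to weights (total weight 7/2): Pelagia (weight 1/2) → 1/7; Ireneusz (weight 1) → 2/7; Oleg (weight 1) → 2/7; Waclaw (weight 1) → 2/7.
Pelagia predeceased; the 1/7 allotted to Pelagia's branch passes to Pelagia's issue by representation.
The 1/7 is divided into 3 equal shares of 1/21 among Eliasz, Danuta, Franciszka.
Eliasz is living and takes 1/21.
Danuta is living and takes 1/21.
Franciszka is living and takes 1/21.
Ireneusz is living and takes 2/7.
Oleg is living and takes 2/7.
Waclaw is living and takes 2/7.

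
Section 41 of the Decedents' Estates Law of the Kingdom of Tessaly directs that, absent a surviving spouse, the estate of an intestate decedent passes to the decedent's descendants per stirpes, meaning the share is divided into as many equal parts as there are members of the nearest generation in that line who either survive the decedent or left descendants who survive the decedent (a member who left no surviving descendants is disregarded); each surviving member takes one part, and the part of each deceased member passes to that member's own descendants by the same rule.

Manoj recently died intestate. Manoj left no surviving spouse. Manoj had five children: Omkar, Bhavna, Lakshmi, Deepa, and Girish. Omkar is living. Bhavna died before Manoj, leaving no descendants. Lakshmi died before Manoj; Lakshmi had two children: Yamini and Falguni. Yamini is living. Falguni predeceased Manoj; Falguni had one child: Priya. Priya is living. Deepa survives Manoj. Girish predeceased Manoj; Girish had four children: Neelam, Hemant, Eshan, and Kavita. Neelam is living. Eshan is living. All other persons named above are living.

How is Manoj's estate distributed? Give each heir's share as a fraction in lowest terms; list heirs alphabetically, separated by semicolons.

There is no surviving spouse, so the entire estate passes to Manoj's descendants per stirpes.
Bhavna left no surviving issue, so that branch lapses and is disregarded.
The estate is divided into 4 equal shares of 1/4 among Omkar, Lakshmi, Deepa, Girish.
Omkar is living and takes 1/4.
Lakshmi predeceased; the 1/4 allotted to Lakshmi's branch passes to Lakshmi's issue by representation.
The 1/4 is divided into 2 equal shares of 1/8 among Yamini, Falguni.
Yamini is living and takes 1/8.
Falguni predeceased; the 1/8 allotted to Falguni's branch passes to Falguni's issue by representation.
Priya is the sole taker at this level and receives the full 1/8.
Deepa is living and takes 1/4.
Girish predeceased; the 1/4 allotted to Girish's branch passes to Girish's issue by representation.
The 1/4 is divided into 4 equal shares of 1/16 among Neelam, Hemant, Eshan, Kavita.
Neelam is living and takes 1/16.
Hemant is living and takes 1/16.
Eshan is living and takes 1/16.
Kavita is living and takes 1/16.

Deepa 1/4; Eshan 1/16; Hemant 1/16; Kavita 1/16; Neelam 1/16; Omkar 1/4; Priya 1/8; Yamini 1/8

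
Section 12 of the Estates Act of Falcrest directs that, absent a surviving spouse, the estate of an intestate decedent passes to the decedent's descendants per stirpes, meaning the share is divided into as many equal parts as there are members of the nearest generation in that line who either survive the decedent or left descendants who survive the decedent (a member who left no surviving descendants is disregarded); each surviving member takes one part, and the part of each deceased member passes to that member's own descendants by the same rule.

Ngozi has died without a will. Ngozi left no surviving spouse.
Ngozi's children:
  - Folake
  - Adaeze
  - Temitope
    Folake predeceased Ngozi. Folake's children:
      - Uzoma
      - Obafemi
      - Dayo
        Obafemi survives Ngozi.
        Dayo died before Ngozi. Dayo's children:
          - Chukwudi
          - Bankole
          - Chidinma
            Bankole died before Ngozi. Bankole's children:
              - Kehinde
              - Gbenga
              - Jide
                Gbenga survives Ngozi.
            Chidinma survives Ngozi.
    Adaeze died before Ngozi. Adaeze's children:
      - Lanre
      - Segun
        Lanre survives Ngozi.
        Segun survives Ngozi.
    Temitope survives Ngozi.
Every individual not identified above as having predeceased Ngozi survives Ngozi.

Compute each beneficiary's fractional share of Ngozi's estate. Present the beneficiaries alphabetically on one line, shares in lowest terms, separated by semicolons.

There is no surviving spouse, so the entire estate passes to Ngozi's descendants per stirpes.
The estate is divided into 3 equal shares of 1/3 among Folake, Adaeze, Temitope.
Folake predeceased; the 1/3 allotted to Folake's branch passes to Folake's issue by representation.
The 1/3 is divided into 3 equal shares of 1/9 among Uzoma, Obafemi, Dayo.
Uzoma is living and takes 1/9.
Obafemi is living and takes 1/9.
Dayo predeceased; the 1/9 allotted to Dayo's branch passes to Dayo's issue by representation.
The 1/9 is divided into 3 equal shares of 1/27 among Chukwudi, Bankole, Chidinma.
Chukwudi is living and takes 1/27.
Bankole predeceased; the 1/27 allotted to Bankole's branch passes to Bankole's issue by representation.
The 1/27 is divided into 3 equal shares of 1/81 among Kehinde, Gbenga, Jide.
Kehinde is living and takes 1/81.
Gbenga is living and takes 1/81.
Jide is living and takes 1/81.
Chidinma is living and takes 1/27.
Adaeze predeceased; the 1/3 allotted to Adaeze's branch passes to Adaeze's issue by representation.
The 1/3 is divided into 2 equal shares of 1/6 among Lanre, Segun.
Lanre is living and takes 1/6.
Segun is living and takes 1/6.
Temitope is living and takes 1/3.

Chidinma 1/27; Chukwudi 1/27; Gbenga 1/81; Jide 1/81; Kehinde 1/81; Lanre 1/6; Obafemi 1/9; Segun 1/6; Temitope 1/3; Uzoma 1/9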